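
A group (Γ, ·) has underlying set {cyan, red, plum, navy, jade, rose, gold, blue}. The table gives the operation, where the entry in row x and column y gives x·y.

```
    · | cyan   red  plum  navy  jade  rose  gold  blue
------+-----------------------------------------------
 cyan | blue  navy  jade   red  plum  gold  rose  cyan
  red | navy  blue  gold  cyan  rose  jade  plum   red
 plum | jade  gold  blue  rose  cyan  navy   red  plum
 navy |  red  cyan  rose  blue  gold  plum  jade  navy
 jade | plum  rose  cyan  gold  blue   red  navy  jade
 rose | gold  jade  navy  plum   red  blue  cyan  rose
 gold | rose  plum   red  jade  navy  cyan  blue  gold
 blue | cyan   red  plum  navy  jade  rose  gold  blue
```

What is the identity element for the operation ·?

blue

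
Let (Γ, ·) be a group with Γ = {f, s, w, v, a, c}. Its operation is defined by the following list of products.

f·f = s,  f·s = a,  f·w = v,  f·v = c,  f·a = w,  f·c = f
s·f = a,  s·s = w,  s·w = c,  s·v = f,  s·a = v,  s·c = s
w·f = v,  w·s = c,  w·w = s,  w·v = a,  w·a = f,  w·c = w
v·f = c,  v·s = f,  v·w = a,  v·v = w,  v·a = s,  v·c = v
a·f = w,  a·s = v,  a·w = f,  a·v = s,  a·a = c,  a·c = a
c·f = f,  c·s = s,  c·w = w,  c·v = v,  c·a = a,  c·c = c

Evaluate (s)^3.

c

s^1 = s
s^2 = s·s = w
s^3 = w·s = c
(Structurally, Γ here is isomorphic to the cyclic group Z_6.)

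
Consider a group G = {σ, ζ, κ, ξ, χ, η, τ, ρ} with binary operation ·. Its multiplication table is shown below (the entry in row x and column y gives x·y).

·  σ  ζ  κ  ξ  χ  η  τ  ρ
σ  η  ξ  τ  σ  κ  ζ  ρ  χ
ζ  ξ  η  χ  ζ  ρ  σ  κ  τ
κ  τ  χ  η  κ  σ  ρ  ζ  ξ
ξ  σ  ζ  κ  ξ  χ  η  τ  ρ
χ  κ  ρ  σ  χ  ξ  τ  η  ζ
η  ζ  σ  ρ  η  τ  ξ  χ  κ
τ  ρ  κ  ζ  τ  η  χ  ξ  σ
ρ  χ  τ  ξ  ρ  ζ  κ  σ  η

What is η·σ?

ζ

Read row η, column σ: η·σ = ζ.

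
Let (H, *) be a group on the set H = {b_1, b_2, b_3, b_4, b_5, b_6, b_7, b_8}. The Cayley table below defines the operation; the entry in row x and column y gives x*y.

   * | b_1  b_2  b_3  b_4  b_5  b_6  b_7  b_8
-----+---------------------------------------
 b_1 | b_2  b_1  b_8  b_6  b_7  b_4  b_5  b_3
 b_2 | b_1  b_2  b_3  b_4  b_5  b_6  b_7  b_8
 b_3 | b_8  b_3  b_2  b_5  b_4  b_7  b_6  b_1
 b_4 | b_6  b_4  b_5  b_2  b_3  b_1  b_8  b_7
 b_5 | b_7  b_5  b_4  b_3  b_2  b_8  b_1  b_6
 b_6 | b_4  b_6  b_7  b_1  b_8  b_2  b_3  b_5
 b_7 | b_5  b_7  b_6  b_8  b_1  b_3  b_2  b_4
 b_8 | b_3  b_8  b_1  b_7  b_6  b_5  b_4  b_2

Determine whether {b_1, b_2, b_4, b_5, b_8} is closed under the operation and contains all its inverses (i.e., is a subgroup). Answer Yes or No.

No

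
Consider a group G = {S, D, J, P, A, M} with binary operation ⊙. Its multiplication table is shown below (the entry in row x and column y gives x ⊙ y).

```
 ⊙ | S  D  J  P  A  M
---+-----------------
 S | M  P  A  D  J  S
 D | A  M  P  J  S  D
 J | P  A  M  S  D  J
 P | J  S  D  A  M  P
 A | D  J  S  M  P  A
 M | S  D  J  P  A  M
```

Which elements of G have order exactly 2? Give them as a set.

{D, J, S}

Identity is M. Compute the order of each non-identity element by repeated multiplication:
  S: S → M  (order 2)
  D: D → M  (order 2)
  J: J → M  (order 2)
  P: P → A → M  (order 3)
  A: A → P → M  (order 3)
Elements of order 2: {D, J, S}.
(Structurally, G here is isomorphic to the symmetric group S_3.)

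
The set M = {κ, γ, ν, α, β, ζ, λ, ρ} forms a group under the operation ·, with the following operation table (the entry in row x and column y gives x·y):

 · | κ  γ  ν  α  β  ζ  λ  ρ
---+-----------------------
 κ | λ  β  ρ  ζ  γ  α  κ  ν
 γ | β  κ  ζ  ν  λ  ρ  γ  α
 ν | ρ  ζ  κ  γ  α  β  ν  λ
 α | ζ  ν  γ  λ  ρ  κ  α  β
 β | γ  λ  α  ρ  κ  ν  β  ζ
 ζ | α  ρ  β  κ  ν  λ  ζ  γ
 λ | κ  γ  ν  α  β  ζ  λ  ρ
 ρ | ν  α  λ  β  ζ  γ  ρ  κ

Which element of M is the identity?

λ

The identity e satisfies e·x = x for all x, so its row in the table reproduces the column headers.
Row λ reads: κ, γ, ν, α, β, ζ, λ, ρ — exactly the header order. So λ is the identity.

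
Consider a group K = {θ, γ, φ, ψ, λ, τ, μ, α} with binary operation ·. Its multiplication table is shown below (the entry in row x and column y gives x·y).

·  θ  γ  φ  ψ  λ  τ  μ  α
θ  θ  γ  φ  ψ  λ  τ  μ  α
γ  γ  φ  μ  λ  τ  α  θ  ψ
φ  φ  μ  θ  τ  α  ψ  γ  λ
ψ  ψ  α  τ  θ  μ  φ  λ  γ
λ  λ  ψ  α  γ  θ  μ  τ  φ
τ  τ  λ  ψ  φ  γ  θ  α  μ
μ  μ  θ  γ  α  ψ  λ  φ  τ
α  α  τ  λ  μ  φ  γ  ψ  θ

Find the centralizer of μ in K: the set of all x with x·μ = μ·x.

{γ, θ, μ, φ}

Compare row μ with column μ entry by entry.
γ·μ = θ = μ·γ, so γ commutes with μ.
ψ·μ = λ but μ·ψ = α, so ψ does not.
Collecting the elements that commute with μ: C(μ) = {γ, θ, μ, φ}.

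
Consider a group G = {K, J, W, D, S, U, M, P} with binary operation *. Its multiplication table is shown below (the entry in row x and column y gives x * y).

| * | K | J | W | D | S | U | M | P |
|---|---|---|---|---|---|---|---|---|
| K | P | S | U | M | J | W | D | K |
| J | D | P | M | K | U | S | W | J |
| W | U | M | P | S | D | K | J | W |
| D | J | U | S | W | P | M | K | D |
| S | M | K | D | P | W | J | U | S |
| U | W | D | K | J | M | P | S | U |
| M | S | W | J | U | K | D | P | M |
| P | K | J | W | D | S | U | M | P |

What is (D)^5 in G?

D

D^1 = D
D^2 = D * D = W
D^3 = W * D = S
D^4 = S * D = P
D^5 = P * D = D
(Structurally, G here is isomorphic to the dihedral group D_4.)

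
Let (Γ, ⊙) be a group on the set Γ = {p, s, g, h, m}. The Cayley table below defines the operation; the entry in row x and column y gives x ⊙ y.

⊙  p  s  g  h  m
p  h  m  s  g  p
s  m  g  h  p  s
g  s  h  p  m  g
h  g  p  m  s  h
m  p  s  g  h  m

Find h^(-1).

First locate the identity: row m matches the header, so m is the identity.
Scan row h for m: h ⊙ g = m. Hence h^(-1) = g.

g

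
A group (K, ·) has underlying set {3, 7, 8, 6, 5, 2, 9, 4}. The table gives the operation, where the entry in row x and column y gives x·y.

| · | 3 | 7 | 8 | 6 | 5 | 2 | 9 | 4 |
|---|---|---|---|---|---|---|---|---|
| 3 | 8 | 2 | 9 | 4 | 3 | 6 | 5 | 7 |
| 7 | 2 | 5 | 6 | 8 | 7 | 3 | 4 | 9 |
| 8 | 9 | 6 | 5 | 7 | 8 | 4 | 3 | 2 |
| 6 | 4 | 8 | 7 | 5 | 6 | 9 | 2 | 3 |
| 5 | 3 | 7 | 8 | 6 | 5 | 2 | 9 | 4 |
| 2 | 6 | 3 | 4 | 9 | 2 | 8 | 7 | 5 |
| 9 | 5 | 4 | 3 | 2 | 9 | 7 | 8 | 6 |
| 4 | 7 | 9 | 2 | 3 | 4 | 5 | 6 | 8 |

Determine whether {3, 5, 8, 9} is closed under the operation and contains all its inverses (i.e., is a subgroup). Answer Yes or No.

Yes

{3, 5, 8, 9} contains the identity 5.
Checking products: every product of two elements of {3, 5, 8, 9} (read from the table) lies in {3, 5, 8, 9}, so the set is closed.
In a finite group, a nonempty closed subset is a subgroup. So {3, 5, 8, 9} ≤ K.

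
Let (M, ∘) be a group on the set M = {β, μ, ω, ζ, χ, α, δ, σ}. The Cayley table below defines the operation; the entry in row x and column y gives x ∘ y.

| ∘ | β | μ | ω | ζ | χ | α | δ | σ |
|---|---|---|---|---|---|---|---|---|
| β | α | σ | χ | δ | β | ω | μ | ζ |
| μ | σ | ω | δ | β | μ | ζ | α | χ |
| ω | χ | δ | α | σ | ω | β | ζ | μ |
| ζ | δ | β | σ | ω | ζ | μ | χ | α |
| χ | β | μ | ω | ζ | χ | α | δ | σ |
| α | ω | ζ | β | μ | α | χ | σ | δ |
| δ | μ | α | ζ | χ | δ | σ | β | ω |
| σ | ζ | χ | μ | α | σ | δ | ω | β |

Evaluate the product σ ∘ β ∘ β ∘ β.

σ ∘ β = ζ
ζ ∘ β = δ
δ ∘ β = μ

μ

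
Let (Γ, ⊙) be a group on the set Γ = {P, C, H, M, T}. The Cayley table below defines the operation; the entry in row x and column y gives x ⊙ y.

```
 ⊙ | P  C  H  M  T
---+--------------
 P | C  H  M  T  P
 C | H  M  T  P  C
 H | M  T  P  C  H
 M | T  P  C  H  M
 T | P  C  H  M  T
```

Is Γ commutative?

Check whether the table is symmetric across its main diagonal.
Every entry (row x, col y) equals the entry (row y, col x), so Γ is abelian.

Yes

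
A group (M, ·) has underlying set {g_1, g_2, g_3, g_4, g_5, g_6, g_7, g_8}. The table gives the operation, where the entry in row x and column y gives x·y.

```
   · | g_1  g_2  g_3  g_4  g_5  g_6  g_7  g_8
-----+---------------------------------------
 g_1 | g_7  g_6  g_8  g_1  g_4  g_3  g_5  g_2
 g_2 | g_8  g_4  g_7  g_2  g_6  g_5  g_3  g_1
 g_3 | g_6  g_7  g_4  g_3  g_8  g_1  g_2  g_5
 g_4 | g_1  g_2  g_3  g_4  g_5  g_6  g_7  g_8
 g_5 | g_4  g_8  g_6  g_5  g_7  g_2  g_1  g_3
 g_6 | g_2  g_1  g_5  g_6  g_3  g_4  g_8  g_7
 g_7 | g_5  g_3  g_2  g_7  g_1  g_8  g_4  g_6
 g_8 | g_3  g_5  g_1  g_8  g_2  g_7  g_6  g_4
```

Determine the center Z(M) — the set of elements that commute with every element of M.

An element z is central iff its row equals its column in the table.
For g_3: g_3·g_1 = g_6 ≠ g_8 = g_1·g_3, so g_3 ∉ Z.
Checking each element this way leaves Z(M) = {g_4, g_7}.
(Structurally, M here is isomorphic to the dihedral group D_4.)

{g_4, g_7}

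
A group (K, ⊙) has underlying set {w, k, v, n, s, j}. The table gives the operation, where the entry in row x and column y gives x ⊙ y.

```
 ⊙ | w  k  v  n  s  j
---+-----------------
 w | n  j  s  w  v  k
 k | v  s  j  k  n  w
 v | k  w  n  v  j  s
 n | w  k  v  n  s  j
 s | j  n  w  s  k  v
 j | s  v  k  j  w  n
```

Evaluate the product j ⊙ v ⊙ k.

s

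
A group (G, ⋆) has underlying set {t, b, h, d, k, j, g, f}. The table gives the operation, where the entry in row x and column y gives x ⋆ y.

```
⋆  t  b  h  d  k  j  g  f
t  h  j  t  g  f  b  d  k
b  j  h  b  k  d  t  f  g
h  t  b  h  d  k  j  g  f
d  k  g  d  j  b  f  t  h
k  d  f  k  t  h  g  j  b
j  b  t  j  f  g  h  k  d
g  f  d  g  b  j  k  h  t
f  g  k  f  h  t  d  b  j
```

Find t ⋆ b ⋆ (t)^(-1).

b

The identity is h. In row t, the entry h sits in column t, so t^(-1) = t.
t ⋆ b = j
j ⋆ t = b
(Structurally, G here is isomorphic to the dihedral group D_4.)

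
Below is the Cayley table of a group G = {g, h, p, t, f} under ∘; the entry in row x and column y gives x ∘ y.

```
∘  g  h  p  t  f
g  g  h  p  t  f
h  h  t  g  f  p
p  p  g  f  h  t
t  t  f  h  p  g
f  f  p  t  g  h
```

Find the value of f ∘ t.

Read row f, column t: f ∘ t = g.

g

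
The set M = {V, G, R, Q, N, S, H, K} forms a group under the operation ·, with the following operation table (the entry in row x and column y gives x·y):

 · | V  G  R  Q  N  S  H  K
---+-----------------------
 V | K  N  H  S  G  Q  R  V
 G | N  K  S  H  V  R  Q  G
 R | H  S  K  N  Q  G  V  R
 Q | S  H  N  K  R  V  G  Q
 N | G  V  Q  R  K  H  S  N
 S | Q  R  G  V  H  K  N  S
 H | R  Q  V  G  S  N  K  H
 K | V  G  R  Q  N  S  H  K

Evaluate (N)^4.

K

N^1 = N
N^2 = N·N = K
N^3 = K·N = N
N^4 = N·N = K
(Structurally, M here is isomorphic to the elementary abelian group (Z_2)^3.)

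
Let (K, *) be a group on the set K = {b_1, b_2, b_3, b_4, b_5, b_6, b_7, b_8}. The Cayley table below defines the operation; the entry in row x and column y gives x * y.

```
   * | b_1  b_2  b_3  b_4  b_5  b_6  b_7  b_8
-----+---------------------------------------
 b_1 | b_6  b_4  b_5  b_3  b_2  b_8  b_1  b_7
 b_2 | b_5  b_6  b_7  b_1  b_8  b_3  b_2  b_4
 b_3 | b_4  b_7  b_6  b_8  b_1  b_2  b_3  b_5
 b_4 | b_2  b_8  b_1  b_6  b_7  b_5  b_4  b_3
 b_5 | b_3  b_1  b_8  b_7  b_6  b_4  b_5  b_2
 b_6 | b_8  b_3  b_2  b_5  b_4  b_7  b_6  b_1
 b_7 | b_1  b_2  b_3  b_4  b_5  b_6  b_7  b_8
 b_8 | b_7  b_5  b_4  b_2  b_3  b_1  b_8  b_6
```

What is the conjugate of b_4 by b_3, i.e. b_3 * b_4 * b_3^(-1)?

The identity is b_7. In row b_3, the entry b_7 sits in column b_2, so b_3^(-1) = b_2.
b_3 * b_4 = b_8
b_8 * b_2 = b_5
(Structurally, K here is isomorphic to the quaternion group Q_8.)

b_5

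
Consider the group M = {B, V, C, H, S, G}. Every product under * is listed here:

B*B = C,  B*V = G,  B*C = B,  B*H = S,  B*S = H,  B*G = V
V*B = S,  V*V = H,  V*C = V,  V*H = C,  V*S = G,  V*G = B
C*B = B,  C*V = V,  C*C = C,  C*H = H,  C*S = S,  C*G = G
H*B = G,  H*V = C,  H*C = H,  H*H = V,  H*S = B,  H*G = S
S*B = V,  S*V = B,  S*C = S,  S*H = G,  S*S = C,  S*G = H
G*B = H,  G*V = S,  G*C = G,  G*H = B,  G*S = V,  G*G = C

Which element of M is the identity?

The identity e satisfies e*x = x for all x, so its row in the table reproduces the column headers.
Row C reads: B, V, C, H, S, G — exactly the header order. So C is the identity.
(Structurally, M here is isomorphic to the symmetric group S_3.)

C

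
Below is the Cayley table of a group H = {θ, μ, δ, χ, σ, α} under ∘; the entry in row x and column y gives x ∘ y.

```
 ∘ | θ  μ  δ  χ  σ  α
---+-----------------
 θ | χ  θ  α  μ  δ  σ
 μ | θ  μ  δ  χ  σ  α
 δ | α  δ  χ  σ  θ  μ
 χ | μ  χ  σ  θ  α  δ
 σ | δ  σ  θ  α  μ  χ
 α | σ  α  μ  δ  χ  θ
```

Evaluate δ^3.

σ

δ^1 = δ
δ^2 = δ ∘ δ = χ
δ^3 = χ ∘ δ = σ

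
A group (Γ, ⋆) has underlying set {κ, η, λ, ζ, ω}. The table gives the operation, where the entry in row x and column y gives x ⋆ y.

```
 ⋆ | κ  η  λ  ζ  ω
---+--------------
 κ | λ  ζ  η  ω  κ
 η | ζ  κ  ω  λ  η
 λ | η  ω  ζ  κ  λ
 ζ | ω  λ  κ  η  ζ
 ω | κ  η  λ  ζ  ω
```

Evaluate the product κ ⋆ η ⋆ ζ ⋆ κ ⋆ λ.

κ

κ ⋆ η = ζ
ζ ⋆ ζ = η
η ⋆ κ = ζ
ζ ⋆ λ = κ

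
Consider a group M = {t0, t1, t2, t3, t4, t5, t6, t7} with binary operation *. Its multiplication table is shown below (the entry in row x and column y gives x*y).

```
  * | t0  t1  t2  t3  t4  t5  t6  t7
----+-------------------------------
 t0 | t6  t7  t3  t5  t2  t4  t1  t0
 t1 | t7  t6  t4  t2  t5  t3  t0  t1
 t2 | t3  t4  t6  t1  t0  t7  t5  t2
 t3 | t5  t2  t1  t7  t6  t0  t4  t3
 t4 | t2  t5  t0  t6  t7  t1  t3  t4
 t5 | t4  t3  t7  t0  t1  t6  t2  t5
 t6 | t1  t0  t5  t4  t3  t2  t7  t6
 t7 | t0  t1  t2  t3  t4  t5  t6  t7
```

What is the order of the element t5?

The identity element is t7 (its row matches the header).
t5^1 = t5
t5^2 = t5*t5 = t6
t5^3 = t6*t5 = t2
t5^4 = t2*t5 = t7
The first power of t5 equal to the identity is t5^4, so ord(t5) = 4.

4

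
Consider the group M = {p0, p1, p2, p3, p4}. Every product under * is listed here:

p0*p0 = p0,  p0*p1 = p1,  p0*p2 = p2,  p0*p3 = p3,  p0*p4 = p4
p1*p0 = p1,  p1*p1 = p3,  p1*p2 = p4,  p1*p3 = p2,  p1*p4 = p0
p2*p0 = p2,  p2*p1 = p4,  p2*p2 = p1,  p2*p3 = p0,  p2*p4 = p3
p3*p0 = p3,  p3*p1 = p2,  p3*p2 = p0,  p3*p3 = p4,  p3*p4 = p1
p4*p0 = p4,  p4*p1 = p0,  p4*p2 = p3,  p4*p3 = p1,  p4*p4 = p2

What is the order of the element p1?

5

The identity element is p0 (its row matches the header).
p1^1 = p1
p1^2 = p1*p1 = p3
p1^3 = p3*p1 = p2
p1^4 = p2*p1 = p4
p1^5 = p4*p1 = p0
The first power of p1 equal to the identity is p1^5, so ord(p1) = 5.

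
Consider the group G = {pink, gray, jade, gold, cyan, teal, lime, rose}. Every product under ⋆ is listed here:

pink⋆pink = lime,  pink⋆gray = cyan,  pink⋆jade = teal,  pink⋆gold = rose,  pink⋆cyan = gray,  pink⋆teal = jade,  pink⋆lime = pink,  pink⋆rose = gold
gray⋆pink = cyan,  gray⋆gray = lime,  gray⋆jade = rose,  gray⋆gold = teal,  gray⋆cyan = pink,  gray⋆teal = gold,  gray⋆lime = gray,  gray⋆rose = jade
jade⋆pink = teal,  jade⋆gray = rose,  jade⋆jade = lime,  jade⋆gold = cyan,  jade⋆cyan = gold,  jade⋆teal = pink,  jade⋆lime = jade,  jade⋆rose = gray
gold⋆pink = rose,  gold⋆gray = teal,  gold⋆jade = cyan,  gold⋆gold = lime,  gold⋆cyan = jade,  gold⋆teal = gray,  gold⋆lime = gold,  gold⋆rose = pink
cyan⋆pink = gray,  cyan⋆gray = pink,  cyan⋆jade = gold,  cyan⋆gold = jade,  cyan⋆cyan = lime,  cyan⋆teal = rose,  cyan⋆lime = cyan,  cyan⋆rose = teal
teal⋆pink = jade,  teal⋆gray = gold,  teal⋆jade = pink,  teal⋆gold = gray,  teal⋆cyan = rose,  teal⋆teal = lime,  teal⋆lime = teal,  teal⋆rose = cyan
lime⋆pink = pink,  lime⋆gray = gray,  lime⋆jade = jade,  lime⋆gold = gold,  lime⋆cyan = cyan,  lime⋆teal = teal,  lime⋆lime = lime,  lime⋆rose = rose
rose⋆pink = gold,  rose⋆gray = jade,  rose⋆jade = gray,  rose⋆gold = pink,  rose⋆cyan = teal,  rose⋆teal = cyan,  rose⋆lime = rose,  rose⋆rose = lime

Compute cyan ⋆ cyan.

Read row cyan, column cyan: cyan ⋆ cyan = lime.
(Structurally, G here is isomorphic to the elementary abelian group (Z_2)^3.)

lime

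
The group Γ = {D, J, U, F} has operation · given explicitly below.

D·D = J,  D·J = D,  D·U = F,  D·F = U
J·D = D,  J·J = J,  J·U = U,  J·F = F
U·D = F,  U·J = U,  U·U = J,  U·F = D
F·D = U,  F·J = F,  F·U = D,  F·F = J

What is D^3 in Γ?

D^1 = D
D^2 = D·D = J
D^3 = J·D = D

D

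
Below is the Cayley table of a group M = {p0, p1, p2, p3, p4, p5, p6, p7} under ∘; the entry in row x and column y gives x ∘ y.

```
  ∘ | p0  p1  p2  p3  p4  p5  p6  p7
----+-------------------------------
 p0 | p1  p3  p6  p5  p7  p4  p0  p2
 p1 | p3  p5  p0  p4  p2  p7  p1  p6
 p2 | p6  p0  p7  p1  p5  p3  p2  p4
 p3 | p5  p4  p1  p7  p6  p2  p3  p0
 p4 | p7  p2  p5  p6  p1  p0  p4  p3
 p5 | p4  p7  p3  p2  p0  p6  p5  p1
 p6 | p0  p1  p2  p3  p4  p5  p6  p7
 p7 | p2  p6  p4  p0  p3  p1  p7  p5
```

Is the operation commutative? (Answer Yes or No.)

Yes

Check whether the table is symmetric across its main diagonal.
Every entry (row x, col y) equals the entry (row y, col x), so M is abelian.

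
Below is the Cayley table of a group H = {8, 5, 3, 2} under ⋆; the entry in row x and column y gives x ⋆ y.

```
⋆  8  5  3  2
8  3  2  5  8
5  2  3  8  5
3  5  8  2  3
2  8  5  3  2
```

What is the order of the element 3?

2

The identity element is 2 (its row matches the header).
3^1 = 3
3^2 = 3 ⋆ 3 = 2
The first power of 3 equal to the identity is 3^2, so ord(3) = 2.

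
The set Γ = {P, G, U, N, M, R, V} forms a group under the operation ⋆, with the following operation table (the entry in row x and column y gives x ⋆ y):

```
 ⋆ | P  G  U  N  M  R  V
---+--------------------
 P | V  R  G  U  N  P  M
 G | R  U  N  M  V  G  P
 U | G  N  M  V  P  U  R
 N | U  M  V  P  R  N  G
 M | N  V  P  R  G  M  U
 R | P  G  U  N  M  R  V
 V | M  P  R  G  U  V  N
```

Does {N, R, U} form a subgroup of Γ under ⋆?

N ⋆ N = P, which is not in {N, R, U}.
The subset is not closed under ⋆, so it is not a subgroup.

No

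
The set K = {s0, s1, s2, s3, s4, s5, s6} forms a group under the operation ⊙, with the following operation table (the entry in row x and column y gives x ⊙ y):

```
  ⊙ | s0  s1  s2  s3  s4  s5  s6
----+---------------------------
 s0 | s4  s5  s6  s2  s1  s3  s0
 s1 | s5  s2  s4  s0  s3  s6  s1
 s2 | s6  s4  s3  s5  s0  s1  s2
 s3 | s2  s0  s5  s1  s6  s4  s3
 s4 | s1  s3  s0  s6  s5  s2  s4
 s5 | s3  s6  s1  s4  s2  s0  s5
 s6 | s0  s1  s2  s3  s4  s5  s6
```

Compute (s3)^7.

s3^1 = s3
s3^2 = s3 ⊙ s3 = s1
s3^3 = s1 ⊙ s3 = s0
s3^4 = s0 ⊙ s3 = s2
s3^5 = s2 ⊙ s3 = s5
s3^6 = s5 ⊙ s3 = s4
s3^7 = s4 ⊙ s3 = s6

s6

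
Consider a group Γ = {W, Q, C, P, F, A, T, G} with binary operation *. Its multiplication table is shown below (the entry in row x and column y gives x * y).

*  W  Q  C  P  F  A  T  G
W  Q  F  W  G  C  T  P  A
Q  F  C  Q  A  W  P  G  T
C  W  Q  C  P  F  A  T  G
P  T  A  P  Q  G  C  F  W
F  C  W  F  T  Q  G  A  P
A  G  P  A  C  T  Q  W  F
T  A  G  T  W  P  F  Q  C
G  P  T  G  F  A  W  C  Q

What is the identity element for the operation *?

The identity e satisfies e * x = x for all x, so its row in the table reproduces the column headers.
Row C reads: W, Q, C, P, F, A, T, G — exactly the header order. So C is the identity.

C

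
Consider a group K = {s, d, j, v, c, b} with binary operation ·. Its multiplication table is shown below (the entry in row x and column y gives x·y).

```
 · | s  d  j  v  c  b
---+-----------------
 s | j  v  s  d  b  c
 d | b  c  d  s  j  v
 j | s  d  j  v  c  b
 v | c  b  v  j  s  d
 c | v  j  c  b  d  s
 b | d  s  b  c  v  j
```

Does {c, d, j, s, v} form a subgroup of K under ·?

d·s = b, which is not in {c, d, j, s, v}.
The subset is not closed under ·, so it is not a subgroup.

No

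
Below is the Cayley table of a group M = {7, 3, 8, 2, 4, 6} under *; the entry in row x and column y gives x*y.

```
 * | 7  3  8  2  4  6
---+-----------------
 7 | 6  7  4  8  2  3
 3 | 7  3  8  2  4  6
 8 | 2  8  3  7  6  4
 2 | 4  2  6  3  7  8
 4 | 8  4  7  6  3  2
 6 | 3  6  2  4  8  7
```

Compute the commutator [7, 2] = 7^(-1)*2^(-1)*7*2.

7

Identity is 3; from the table 7^(-1) = 6 and 2^(-1) = 2.
6*2 = 4
4*7 = 8
8*2 = 7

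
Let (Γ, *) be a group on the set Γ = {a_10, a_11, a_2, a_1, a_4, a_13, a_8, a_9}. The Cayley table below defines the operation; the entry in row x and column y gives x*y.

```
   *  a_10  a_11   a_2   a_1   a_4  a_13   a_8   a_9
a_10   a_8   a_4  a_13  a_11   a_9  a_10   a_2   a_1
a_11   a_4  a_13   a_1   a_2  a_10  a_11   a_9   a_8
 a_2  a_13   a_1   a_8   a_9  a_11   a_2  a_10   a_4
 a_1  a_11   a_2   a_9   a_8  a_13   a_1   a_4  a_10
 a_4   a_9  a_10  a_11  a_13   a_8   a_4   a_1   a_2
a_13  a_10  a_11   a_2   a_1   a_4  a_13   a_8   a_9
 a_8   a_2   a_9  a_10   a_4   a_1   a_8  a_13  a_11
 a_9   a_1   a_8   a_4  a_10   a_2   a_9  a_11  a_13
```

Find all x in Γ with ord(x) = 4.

Identity is a_13. Compute the order of each non-identity element by repeated multiplication:
  a_10: a_10 → a_8 → a_2 → a_13  (order 4)
  a_11: a_11 → a_13  (order 2)
  a_2: a_2 → a_8 → a_10 → a_13  (order 4)
  a_1: a_1 → a_8 → a_4 → a_13  (order 4)
  a_4: a_4 → a_8 → a_1 → a_13  (order 4)
  a_8: a_8 → a_13  (order 2)
  a_9: a_9 → a_13  (order 2)
Elements of order 4: {a_1, a_10, a_2, a_4}.

{a_1, a_10, a_2, a_4}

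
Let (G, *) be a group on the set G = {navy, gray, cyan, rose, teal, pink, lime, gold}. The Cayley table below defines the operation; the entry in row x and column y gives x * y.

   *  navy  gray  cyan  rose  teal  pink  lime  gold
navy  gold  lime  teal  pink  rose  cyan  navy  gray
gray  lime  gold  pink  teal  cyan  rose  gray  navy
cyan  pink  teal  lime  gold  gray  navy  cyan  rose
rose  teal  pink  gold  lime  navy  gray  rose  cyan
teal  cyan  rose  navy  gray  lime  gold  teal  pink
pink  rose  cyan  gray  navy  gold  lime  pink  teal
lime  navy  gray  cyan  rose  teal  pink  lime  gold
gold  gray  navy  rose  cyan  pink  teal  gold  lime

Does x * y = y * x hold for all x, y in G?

No

gray * cyan = pink but cyan * gray = teal.
Since gray and cyan do not commute, G is not abelian.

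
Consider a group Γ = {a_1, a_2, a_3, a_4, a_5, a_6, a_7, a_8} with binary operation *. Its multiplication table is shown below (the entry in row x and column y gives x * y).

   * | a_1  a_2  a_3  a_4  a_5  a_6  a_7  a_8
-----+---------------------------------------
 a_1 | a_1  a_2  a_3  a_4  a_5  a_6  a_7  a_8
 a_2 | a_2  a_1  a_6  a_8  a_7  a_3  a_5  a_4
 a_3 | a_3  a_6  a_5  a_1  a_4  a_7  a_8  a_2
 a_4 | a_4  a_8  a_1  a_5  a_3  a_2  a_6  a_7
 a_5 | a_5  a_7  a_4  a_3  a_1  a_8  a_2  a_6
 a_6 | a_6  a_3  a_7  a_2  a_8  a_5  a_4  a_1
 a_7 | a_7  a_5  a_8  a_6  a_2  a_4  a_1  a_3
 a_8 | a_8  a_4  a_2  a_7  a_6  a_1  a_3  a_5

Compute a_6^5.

a_6^1 = a_6
a_6^2 = a_6 * a_6 = a_5
a_6^3 = a_5 * a_6 = a_8
a_6^4 = a_8 * a_6 = a_1
a_6^5 = a_1 * a_6 = a_6

a_6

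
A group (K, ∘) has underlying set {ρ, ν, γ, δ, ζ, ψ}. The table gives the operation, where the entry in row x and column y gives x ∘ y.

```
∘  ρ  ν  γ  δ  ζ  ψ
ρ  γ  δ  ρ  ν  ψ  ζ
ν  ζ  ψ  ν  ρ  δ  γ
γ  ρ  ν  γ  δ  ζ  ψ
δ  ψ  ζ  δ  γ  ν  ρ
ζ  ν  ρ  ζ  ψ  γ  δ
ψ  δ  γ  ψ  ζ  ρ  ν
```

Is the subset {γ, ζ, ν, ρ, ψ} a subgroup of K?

No

ψ ∘ ρ = δ, which is not in {γ, ζ, ν, ρ, ψ}.
The subset is not closed under ∘, so it is not a subgroup.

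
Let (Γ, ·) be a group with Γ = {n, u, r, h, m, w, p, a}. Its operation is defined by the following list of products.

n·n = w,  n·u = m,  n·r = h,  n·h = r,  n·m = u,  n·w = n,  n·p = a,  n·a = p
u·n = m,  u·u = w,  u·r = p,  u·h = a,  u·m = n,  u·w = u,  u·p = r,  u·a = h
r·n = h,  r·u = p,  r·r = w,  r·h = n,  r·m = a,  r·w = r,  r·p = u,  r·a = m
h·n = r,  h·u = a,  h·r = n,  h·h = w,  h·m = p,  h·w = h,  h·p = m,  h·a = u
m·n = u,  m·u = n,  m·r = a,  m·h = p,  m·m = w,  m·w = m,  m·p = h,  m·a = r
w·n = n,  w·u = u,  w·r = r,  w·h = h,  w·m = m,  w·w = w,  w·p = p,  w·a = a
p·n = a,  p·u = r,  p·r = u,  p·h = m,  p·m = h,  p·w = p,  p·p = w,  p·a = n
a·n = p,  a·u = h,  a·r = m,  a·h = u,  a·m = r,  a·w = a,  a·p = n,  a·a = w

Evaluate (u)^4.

u^1 = u
u^2 = u·u = w
u^3 = w·u = u
u^4 = u·u = w
(Structurally, Γ here is isomorphic to the elementary abelian group (Z_2)^3.)

w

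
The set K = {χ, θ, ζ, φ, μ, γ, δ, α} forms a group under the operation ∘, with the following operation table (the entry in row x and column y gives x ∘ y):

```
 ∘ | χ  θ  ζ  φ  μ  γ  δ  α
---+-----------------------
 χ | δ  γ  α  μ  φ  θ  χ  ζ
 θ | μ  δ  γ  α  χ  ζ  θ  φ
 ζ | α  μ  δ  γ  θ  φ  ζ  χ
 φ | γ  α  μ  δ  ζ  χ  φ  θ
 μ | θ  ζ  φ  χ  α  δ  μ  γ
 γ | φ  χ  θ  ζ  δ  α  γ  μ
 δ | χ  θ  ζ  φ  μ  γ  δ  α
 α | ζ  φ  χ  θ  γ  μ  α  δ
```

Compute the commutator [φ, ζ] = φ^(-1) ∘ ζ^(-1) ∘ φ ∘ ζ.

Identity is δ; from the table φ^(-1) = φ and ζ^(-1) = ζ.
φ ∘ ζ = μ
μ ∘ φ = χ
χ ∘ ζ = α

α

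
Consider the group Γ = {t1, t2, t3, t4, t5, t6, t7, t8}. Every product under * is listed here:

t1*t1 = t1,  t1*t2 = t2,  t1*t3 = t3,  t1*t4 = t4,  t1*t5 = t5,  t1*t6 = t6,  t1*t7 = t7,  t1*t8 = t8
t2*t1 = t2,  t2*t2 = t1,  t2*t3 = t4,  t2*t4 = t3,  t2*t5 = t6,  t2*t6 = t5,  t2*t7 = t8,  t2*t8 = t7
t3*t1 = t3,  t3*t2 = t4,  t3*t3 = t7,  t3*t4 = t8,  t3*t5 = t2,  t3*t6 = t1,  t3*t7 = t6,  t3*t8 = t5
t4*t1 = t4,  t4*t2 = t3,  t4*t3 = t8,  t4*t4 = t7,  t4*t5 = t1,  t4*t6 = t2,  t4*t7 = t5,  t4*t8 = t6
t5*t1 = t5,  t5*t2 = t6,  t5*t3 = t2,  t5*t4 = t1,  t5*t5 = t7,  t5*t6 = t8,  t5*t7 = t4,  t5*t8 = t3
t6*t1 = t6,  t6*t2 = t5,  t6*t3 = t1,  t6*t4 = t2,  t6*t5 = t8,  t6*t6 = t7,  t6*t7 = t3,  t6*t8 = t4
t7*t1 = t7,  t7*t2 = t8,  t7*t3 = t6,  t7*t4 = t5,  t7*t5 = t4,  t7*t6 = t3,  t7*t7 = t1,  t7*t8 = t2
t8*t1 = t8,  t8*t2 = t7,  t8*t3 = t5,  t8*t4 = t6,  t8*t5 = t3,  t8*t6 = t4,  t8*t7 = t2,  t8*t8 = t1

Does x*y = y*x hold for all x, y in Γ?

Check whether the table is symmetric across its main diagonal.
Every entry (row x, col y) equals the entry (row y, col x), so Γ is abelian.

Yes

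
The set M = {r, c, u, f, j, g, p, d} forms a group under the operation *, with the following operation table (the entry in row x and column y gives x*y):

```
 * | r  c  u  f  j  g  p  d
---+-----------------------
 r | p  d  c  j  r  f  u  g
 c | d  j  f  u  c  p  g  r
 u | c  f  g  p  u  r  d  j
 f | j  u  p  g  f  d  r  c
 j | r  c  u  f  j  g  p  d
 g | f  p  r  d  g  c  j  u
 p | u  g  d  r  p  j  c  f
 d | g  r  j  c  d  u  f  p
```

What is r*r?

Read row r, column r: r*r = p.

p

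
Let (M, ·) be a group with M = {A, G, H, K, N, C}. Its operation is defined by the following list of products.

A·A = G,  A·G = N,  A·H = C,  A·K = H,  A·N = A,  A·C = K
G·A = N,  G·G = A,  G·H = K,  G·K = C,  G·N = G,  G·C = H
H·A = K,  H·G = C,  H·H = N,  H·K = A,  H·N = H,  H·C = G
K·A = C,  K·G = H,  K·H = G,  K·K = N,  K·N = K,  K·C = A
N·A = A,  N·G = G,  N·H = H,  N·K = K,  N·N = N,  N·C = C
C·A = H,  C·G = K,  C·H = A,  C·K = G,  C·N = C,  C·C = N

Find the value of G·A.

Read row G, column A: G·A = N.

N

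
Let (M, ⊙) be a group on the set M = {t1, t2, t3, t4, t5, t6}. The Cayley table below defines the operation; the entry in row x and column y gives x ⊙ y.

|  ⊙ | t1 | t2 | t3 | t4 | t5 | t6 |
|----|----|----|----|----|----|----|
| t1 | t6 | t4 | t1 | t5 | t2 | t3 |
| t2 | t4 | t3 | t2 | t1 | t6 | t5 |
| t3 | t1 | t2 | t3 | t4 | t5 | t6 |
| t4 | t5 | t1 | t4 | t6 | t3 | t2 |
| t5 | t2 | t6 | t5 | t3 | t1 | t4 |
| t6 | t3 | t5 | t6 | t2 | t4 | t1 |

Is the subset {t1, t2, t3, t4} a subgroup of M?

t4 ⊙ t4 = t6, which is not in {t1, t2, t3, t4}.
The subset is not closed under ⊙, so it is not a subgroup.

No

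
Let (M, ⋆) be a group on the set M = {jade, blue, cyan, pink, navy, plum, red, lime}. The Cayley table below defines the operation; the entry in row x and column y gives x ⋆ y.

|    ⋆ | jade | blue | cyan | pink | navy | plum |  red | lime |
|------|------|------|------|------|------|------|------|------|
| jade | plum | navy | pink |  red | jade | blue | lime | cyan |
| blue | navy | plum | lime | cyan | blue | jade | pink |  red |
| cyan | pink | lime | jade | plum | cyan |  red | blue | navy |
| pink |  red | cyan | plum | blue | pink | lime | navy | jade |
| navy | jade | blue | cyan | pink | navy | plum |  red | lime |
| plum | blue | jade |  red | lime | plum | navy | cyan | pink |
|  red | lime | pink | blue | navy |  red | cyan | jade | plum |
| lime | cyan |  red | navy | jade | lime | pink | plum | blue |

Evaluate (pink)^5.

lime

pink^1 = pink
pink^2 = pink ⋆ pink = blue
pink^3 = blue ⋆ pink = cyan
pink^4 = cyan ⋆ pink = plum
pink^5 = plum ⋆ pink = lime
(Structurally, M here is isomorphic to the cyclic group Z_8.)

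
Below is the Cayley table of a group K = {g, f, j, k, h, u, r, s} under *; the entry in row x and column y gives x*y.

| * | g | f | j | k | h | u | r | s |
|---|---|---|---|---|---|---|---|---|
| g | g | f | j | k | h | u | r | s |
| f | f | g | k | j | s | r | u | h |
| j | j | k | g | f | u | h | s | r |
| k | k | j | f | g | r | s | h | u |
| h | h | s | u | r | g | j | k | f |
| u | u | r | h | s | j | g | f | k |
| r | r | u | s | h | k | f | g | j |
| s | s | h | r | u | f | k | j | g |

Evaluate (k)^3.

k

k^1 = k
k^2 = k*k = g
k^3 = g*k = k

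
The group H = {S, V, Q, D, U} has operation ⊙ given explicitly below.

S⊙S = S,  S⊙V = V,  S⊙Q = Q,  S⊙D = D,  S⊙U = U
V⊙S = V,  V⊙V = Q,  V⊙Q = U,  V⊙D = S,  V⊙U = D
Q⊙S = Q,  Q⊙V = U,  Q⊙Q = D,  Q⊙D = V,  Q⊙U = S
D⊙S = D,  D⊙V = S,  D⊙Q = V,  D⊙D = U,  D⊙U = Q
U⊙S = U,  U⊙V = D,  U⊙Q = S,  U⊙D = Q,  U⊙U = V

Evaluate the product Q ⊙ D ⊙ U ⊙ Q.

V

Q ⊙ D = V
V ⊙ U = D
D ⊙ Q = V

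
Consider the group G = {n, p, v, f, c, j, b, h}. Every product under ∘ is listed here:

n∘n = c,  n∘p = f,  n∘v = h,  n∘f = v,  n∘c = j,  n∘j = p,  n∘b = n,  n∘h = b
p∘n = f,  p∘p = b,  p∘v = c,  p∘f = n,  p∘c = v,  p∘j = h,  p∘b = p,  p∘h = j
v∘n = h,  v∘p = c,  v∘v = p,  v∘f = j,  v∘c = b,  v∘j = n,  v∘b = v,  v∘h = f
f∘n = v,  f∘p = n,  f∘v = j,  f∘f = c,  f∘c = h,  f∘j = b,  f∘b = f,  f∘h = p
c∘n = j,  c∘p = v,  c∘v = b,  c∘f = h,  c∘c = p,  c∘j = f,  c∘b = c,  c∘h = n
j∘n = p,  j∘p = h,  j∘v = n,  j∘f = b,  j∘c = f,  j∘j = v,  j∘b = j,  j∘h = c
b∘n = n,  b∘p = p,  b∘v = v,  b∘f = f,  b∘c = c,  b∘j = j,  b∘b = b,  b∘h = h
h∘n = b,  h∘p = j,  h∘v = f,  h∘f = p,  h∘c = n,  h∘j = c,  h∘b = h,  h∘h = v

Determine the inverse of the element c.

v

First locate the identity: row b matches the header, so b is the identity.
Scan row c for b: c ∘ v = b. Hence c^(-1) = v.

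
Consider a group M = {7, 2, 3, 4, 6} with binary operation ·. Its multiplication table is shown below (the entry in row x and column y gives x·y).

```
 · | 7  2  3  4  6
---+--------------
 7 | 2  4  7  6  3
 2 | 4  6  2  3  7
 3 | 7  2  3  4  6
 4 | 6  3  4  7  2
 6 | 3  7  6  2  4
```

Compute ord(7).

5

The identity element is 3 (its row matches the header).
7^1 = 7
7^2 = 7·7 = 2
7^3 = 2·7 = 4
7^4 = 4·7 = 6
7^5 = 6·7 = 3
The first power of 7 equal to the identity is 7^5, so ord(7) = 5.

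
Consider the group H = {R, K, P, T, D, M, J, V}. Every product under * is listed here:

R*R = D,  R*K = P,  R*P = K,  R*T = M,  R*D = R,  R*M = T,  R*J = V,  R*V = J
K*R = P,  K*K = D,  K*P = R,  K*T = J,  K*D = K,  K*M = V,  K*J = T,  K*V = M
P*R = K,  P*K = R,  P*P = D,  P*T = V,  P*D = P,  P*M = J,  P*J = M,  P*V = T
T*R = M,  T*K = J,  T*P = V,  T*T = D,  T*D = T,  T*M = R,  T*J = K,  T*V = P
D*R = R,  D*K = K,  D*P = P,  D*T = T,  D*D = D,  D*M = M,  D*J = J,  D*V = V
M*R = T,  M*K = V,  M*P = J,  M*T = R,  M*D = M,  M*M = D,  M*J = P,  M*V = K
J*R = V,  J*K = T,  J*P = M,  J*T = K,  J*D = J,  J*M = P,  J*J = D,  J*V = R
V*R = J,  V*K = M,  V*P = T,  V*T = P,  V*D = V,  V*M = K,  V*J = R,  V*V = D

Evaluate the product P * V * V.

P * V = T
T * V = P

P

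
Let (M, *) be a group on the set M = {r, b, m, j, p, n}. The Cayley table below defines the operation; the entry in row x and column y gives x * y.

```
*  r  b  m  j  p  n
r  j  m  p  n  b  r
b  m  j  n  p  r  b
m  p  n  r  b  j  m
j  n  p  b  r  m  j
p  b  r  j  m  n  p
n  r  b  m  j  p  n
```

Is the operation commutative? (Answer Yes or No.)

Yes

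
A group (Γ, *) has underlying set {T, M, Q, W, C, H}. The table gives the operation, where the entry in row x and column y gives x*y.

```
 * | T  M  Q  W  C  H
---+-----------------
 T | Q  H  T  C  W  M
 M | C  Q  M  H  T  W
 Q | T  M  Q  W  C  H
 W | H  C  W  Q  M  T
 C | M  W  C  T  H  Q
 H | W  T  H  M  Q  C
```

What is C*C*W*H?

C*C = H
H*W = M
M*H = W

W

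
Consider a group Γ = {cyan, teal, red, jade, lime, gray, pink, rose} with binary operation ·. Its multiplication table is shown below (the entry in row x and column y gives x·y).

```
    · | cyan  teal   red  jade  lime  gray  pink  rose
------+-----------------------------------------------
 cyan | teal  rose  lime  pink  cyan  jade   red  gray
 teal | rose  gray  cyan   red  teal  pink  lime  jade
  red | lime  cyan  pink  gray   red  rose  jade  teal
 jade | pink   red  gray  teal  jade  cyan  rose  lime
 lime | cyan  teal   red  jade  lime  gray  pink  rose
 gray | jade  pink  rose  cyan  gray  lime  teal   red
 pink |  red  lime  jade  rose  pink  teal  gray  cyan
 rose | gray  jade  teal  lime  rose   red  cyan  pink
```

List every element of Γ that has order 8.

Identity is lime. Compute the order of each non-identity element by repeated multiplication:
  cyan: cyan → teal → rose → gray → jade → pink → red → lime  (order 8)
  teal: teal → gray → pink → lime  (order 4)
  red: red → pink → jade → gray → rose → teal → cyan → lime  (order 8)
  jade: jade → teal → red → gray → cyan → pink → rose → lime  (order 8)
  gray: gray → lime  (order 2)
  pink: pink → gray → teal → lime  (order 4)
  rose: rose → pink → cyan → gray → red → teal → jade → lime  (order 8)
Elements of order 8: {cyan, jade, red, rose}.

{cyan, jade, red, rose}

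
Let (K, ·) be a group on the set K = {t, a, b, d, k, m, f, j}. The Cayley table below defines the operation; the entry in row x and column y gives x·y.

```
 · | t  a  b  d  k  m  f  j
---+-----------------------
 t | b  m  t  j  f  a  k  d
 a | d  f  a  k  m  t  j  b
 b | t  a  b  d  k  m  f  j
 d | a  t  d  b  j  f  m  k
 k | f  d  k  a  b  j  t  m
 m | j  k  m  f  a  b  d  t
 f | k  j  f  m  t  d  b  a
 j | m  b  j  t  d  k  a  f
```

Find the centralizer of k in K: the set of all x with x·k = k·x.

Compare row k with column k entry by entry.
f·k = t = k·f, so f commutes with k.
a·k = m but k·a = d, so a does not.
Collecting the elements that commute with k: C(k) = {b, f, k, t}.

{b, f, k, t}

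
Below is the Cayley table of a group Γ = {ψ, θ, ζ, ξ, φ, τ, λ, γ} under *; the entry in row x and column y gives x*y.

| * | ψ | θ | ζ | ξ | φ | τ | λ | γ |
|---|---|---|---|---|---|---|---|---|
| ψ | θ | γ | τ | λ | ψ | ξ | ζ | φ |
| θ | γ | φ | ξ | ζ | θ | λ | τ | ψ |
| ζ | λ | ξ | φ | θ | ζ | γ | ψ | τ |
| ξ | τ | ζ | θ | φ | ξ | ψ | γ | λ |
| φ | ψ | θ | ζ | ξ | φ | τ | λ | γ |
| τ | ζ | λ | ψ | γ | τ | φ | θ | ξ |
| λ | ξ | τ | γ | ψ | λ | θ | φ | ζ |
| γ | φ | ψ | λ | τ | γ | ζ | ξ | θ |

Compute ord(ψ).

The identity element is φ (its row matches the header).
ψ^1 = ψ
ψ^2 = ψ*ψ = θ
ψ^3 = θ*ψ = γ
ψ^4 = γ*ψ = φ
The first power of ψ equal to the identity is ψ^4, so ord(ψ) = 4.

4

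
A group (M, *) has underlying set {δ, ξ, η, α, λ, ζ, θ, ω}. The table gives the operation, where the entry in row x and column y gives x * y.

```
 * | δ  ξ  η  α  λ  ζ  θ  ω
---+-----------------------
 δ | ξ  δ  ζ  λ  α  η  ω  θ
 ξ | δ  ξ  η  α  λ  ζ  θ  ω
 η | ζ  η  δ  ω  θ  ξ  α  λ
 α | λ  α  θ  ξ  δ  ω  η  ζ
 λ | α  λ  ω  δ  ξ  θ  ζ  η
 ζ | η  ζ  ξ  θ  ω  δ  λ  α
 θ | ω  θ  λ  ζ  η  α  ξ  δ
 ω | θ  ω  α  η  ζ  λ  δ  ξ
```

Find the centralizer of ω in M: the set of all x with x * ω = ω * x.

{δ, θ, ξ, ω}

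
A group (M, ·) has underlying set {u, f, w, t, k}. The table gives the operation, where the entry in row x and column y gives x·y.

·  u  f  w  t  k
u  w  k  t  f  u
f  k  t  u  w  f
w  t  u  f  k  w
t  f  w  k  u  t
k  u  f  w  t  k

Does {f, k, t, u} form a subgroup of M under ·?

f·t = w, which is not in {f, k, t, u}.
The subset is not closed under ·, so it is not a subgroup.

No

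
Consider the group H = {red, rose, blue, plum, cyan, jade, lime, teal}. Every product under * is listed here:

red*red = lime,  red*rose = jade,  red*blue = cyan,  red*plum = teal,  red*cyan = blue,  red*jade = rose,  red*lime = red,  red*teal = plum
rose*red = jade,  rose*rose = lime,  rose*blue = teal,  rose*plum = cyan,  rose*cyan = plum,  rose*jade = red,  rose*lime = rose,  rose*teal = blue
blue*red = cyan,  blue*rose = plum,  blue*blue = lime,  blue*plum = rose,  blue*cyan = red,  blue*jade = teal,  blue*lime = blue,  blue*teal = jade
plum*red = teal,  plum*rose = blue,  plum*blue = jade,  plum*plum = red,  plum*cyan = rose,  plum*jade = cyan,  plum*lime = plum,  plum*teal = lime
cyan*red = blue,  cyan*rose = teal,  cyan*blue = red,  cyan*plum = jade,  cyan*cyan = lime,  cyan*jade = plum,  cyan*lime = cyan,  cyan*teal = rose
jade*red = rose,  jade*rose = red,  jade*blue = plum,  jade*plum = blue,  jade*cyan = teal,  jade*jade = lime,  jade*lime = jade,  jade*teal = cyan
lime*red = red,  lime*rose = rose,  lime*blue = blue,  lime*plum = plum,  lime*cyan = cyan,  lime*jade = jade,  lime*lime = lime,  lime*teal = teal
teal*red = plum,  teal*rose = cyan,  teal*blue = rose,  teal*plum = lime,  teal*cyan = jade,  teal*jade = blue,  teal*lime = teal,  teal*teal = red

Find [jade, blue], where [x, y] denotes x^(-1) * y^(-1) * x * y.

Identity is lime; from the table jade^(-1) = jade and blue^(-1) = blue.
jade * blue = plum
plum * jade = cyan
cyan * blue = red

red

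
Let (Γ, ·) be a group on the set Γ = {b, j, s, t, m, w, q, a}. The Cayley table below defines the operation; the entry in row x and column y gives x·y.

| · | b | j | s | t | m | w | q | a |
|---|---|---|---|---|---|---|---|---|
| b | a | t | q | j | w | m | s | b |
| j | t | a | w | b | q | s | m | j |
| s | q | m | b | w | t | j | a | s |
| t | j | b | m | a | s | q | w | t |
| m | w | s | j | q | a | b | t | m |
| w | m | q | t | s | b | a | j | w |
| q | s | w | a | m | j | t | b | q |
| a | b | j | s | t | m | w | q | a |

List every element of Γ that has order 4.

{q, s}

Identity is a. Compute the order of each non-identity element by repeated multiplication:
  b: b → a  (order 2)
  j: j → a  (order 2)
  s: s → b → q → a  (order 4)
  t: t → a  (order 2)
  m: m → a  (order 2)
  w: w → a  (order 2)
  q: q → b → s → a  (order 4)
Elements of order 4: {q, s}.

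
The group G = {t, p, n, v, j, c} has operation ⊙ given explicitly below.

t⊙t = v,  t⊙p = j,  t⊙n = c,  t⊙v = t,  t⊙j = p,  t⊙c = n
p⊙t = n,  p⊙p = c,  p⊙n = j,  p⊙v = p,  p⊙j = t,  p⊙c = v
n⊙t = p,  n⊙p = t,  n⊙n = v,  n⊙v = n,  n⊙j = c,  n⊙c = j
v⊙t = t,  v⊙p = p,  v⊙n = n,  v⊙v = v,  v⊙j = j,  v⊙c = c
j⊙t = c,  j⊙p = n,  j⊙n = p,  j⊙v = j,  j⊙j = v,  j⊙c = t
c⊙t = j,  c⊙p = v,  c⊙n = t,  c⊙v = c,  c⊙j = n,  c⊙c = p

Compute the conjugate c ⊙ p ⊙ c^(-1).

p

The identity is v. In row c, the entry v sits in column p, so c^(-1) = p.
c ⊙ p = v
v ⊙ p = p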